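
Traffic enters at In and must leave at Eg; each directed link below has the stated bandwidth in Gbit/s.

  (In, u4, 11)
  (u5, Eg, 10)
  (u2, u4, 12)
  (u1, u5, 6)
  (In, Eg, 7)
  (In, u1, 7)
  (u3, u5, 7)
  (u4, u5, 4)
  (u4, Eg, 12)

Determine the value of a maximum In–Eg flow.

Augment In→Eg: bottleneck 7, flow now 7.
Augment In→u4→Eg: bottleneck 11, flow now 18.
Augment In→u1→u5→Eg: bottleneck 6, flow now 24.
No augmenting path remains; maximum flow = 24.
In the residual graph, reachable from In: {In, u1}.
Min-cut edges: In→u4 (11), In→Eg (7), u1→u5 (6); capacity 11 + 7 + 6 = 24.
This cut is saturated, so no flow can exceed 24.

24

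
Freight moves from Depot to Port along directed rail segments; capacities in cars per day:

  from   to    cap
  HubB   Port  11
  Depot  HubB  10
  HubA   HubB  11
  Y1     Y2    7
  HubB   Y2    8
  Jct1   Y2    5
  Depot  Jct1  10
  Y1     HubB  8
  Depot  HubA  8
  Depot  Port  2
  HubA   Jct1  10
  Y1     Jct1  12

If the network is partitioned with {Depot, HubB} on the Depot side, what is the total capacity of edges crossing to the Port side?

39

Edges leaving {Depot, HubB}: Depot→HubA (8), Depot→Jct1 (10), Depot→Port (2), HubB→Y2 (8), HubB→Port (11).
Cut capacity = 8 + 10 + 2 + 8 + 11 = 39.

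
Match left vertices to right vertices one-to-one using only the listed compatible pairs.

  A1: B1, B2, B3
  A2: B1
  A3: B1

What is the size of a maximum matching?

Unit-capacity flow: source→left, listed edges, right→sink; max matching = max flow.
Augmenting path A1→B1 (+1); matched 1.
Augmenting path A2→B1→A1→B2 (+1); matched 2.
No augmenting path remains; maximum matching = 2.
König certificate: {A1, B1} is a vertex cover of size 2 (every listed pair touches it), so no matching can be larger.

2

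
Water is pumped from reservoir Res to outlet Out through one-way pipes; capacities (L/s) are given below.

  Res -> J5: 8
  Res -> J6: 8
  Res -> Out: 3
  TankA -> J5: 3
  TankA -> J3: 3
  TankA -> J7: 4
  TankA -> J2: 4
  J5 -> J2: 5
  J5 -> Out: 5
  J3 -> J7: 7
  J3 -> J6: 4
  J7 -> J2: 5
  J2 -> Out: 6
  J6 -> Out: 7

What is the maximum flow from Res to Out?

Augment Res→Out: bottleneck 3, flow now 3.
Augment Res→J5→Out: bottleneck 5, flow now 8.
Augment Res→J6→Out: bottleneck 7, flow now 15.
Augment Res→J5→J2→Out: bottleneck 3, flow now 18.
No augmenting path remains; maximum flow = 18.
In the residual graph, reachable from Res: {Res, J6}.
Min-cut edges: Res→J5 (8), Res→Out (3), J6→Out (7); capacity 8 + 3 + 7 = 18.
This cut is saturated, so no flow can exceed 18.

18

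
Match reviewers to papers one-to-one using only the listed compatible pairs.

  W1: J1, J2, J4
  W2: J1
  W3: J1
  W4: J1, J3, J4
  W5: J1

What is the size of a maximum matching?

3

Unit-capacity flow: source→left, listed edges, right→sink; max matching = max flow.
Augmenting path W1→J1 (+1); matched 1.
Augmenting path W4→J3 (+1); matched 2.
Augmenting path W2→J1→W1→J2 (+1); matched 3.
No augmenting path remains; maximum matching = 3.
König certificate: {W1, W4, J1} is a vertex cover of size 3 (every listed pair touches it), so no matching can be larger.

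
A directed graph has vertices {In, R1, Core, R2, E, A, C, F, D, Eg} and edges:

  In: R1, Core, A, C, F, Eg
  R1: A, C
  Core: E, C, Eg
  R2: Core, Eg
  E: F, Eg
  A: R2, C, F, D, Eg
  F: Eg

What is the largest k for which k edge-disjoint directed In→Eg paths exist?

5

Assign every edge capacity 1; by Menger, the answer equals the max flow.
Path In→Eg (+1); total 1.
Path In→Core→Eg (+1); total 2.
Path In→A→Eg (+1); total 3.
Path In→F→Eg (+1); total 4.
Path In→R1→A→R2→Eg (+1); total 5.
No residual In→Eg path; max flow = 5.
Certifying cut of size 5: {In→A, In→Core, In→Eg, In→F, In→R1}.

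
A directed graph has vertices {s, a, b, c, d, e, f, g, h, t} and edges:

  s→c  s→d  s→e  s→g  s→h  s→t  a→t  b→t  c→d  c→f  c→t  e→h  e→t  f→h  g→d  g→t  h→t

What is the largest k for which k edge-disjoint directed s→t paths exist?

Assign every edge capacity 1; by Menger, the answer equals the max flow.
Path s→t (+1); total 1.
Path s→c→t (+1); total 2.
Path s→e→t (+1); total 3.
Path s→g→t (+1); total 4.
Path s→h→t (+1); total 5.
No residual s→t path; max flow = 5.
Certifying cut of size 5: {s→c, s→e, s→g, s→h, s→t}.

5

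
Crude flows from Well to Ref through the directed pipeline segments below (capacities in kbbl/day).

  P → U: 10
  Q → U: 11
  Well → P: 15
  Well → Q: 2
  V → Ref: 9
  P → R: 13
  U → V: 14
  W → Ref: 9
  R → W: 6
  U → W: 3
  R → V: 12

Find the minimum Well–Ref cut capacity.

Augment Well→P→R→V→Ref: bottleneck 9, flow now 9.
Augment Well→P→R→W→Ref: bottleneck 4, flow now 13.
Augment Well→P→U→W→Ref: bottleneck 2, flow now 15.
Augment Well→Q→U→W→Ref: bottleneck 1, flow now 16.
Augment Well→Q→U→V→R→W→Ref: bottleneck 1, flow now 17. (uses reverse residual edge)
No augmenting path remains; maximum flow = 17.
By max-flow min-cut, the minimum cut capacity equals the max flow.
In the residual graph, reachable from Well: {Well}.
Min-cut edges: Well→P (15), Well→Q (2); capacity 15 + 2 = 17.

17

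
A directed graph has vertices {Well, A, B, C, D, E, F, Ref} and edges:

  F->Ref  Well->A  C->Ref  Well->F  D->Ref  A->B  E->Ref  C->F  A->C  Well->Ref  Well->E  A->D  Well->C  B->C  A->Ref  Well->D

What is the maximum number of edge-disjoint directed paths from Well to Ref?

Assign every edge capacity 1; by Menger, the answer equals the max flow.
Path Well→Ref (+1); total 1.
Path Well→A→Ref (+1); total 2.
Path Well→C→Ref (+1); total 3.
Path Well→D→Ref (+1); total 4.
Path Well→E→Ref (+1); total 5.
Path Well→F→Ref (+1); total 6.
No residual Well→Ref path; max flow = 6.
Certifying cut of size 6: {Well→A, Well→C, Well→D, Well→E, Well→F, Well→Ref}.

6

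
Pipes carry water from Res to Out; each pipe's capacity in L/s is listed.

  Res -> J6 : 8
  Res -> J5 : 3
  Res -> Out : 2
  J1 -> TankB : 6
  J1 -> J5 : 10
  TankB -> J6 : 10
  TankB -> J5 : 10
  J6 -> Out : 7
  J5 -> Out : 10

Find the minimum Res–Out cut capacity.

Augment Res→Out: bottleneck 2, flow now 2.
Augment Res→J6→Out: bottleneck 7, flow now 9.
Augment Res→J5→Out: bottleneck 3, flow now 12.
No augmenting path remains; maximum flow = 12.
By max-flow min-cut, the minimum cut capacity equals the max flow.
In the residual graph, reachable from Res: {Res, J6}.
Min-cut edges: Res→J5 (3), Res→Out (2), J6→Out (7); capacity 3 + 2 + 7 = 12.

12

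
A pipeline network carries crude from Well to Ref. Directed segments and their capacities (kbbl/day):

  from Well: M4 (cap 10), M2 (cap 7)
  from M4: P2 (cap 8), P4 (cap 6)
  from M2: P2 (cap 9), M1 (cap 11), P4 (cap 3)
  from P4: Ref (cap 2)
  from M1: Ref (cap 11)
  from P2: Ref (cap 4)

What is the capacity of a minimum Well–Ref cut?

13

Augment Well→M4→P4→Ref: bottleneck 2, flow now 2.
Augment Well→M4→P2→Ref: bottleneck 4, flow now 6.
Augment Well→M2→M1→Ref: bottleneck 7, flow now 13.
No augmenting path remains; maximum flow = 13.
By max-flow min-cut, the minimum cut capacity equals the max flow.
In the residual graph, reachable from Well: {Well, M4, P4, P2}.
Min-cut edges: Well→M2 (7), P4→Ref (2), P2→Ref (4); capacity 7 + 2 + 4 = 13.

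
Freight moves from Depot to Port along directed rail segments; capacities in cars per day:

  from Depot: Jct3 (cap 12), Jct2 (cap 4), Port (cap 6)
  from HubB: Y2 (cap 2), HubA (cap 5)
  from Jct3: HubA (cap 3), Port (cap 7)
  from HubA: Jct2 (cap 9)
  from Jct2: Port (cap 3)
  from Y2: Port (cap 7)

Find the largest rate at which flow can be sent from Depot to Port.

16

Augment Depot→Port: bottleneck 6, flow now 6.
Augment Depot→Jct3→Port: bottleneck 7, flow now 13.
Augment Depot→Jct2→Port: bottleneck 3, flow now 16.
No augmenting path remains; maximum flow = 16.
In the residual graph, reachable from Depot: {Depot, Jct3, HubA, Jct2}.
Min-cut edges: Depot→Port (6), Jct3→Port (7), Jct2→Port (3); capacity 6 + 7 + 3 = 16.
This cut is saturated, so no flow can exceed 16.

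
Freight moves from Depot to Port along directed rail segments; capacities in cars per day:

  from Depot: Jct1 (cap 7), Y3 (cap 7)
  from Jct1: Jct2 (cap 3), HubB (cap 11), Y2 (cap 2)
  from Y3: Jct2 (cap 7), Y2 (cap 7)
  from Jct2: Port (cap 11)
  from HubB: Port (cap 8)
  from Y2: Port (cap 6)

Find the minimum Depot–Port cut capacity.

14

Augment Depot→Jct1→Jct2→Port: bottleneck 3, flow now 3.
Augment Depot→Jct1→HubB→Port: bottleneck 4, flow now 7.
Augment Depot→Y3→Jct2→Port: bottleneck 7, flow now 14.
No augmenting path remains; maximum flow = 14.
By max-flow min-cut, the minimum cut capacity equals the max flow.
In the residual graph, reachable from Depot: {Depot}.
Min-cut edges: Depot→Jct1 (7), Depot→Y3 (7); capacity 7 + 7 = 14.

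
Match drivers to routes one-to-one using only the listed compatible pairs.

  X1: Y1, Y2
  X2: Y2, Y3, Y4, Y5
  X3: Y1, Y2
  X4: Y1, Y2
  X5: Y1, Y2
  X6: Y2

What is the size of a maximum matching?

3

Unit-capacity flow: source→left, listed edges, right→sink; max matching = max flow.
Augmenting path X1→Y1 (+1); matched 1.
Augmenting path X2→Y2 (+1); matched 2.
Augmenting path X3→Y2→X2→Y3 (+1); matched 3.
No augmenting path remains; maximum matching = 3.
König certificate: {X2, Y1, Y2} is a vertex cover of size 3 (every listed pair touches it), so no matching can be larger.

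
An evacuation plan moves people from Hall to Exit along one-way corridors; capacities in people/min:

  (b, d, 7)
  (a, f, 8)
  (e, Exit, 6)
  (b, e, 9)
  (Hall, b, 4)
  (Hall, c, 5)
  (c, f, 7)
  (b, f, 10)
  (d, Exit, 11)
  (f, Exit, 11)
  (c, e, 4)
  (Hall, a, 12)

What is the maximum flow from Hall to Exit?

Augment Hall→a→f→Exit: bottleneck 8, flow now 8.
Augment Hall→b→d→Exit: bottleneck 4, flow now 12.
Augment Hall→c→e→Exit: bottleneck 4, flow now 16.
Augment Hall→c→f→Exit: bottleneck 1, flow now 17.
No augmenting path remains; maximum flow = 17.
In the residual graph, reachable from Hall: {Hall, a}.
Min-cut edges: Hall→b (4), Hall→c (5), a→f (8); capacity 4 + 5 + 8 = 17.
This cut is saturated, so no flow can exceed 17.

17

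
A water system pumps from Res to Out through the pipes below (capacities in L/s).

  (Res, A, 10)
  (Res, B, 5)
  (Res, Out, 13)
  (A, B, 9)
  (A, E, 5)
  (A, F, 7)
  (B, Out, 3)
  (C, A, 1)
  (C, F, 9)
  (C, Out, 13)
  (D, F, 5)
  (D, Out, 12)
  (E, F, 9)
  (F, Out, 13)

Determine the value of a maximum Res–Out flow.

Augment Res→Out: bottleneck 13, flow now 13.
Augment Res→B→Out: bottleneck 3, flow now 16.
Augment Res→A→F→Out: bottleneck 7, flow now 23.
Augment Res→A→E→F→Out: bottleneck 3, flow now 26.
No augmenting path remains; maximum flow = 26.
In the residual graph, reachable from Res: {Res, B}.
Min-cut edges: Res→A (10), Res→Out (13), B→Out (3); capacity 10 + 13 + 3 = 26.
This cut is saturated, so no flow can exceed 26.

26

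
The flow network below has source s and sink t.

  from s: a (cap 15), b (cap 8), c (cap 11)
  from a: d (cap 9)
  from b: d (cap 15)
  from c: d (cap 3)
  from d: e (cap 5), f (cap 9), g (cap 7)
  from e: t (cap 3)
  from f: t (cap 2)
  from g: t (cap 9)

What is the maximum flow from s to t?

12

Augment s→a→d→e→t: bottleneck 3, flow now 3.
Augment s→a→d→f→t: bottleneck 2, flow now 5.
Augment s→a→d→g→t: bottleneck 4, flow now 9.
Augment s→b→d→g→t: bottleneck 3, flow now 12.
No augmenting path remains; maximum flow = 12.
In the residual graph, reachable from s: {s, a, b, c, d, e, f}.
Min-cut edges: d→g (7), e→t (3), f→t (2); capacity 7 + 3 + 2 = 12.
This cut is saturated, so no flow can exceed 12.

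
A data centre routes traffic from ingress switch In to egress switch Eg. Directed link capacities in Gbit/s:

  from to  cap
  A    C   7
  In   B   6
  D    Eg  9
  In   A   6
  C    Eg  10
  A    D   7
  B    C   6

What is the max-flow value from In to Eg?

Augment In→A→C→Eg: bottleneck 6, flow now 6.
Augment In→B→C→Eg: bottleneck 4, flow now 10.
Augment In→B→C→A→D→Eg: bottleneck 2, flow now 12. (uses reverse residual edge)
No augmenting path remains; maximum flow = 12.
In the residual graph, reachable from In: {In}.
Min-cut edges: In→A (6), In→B (6); capacity 6 + 6 = 12.
This cut is saturated, so no flow can exceed 12.

12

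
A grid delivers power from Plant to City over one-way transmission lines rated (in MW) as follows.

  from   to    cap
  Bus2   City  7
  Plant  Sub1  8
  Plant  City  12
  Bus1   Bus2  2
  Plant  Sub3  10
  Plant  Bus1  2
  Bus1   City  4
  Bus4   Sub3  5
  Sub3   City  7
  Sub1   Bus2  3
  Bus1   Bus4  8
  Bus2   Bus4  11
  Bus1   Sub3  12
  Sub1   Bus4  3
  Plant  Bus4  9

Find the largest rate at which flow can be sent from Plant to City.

24

Augment Plant→City: bottleneck 12, flow now 12.
Augment Plant→Bus1→City: bottleneck 2, flow now 14.
Augment Plant→Sub3→City: bottleneck 7, flow now 21.
Augment Plant→Sub1→Bus2→City: bottleneck 3, flow now 24.
No augmenting path remains; maximum flow = 24.
In the residual graph, reachable from Plant: {Plant, Sub1, Bus4, Sub3}.
Min-cut edges: Plant→Bus1 (2), Plant→City (12), Sub1→Bus2 (3), Sub3→City (7); capacity 2 + 12 + 3 + 7 = 24.
This cut is saturated, so no flow can exceed 24.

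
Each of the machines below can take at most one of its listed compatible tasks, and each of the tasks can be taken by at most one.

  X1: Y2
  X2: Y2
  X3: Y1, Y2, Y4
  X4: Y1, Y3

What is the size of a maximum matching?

3

Unit-capacity flow: source→left, listed edges, right→sink; max matching = max flow.
Augmenting path X1→Y2 (+1); matched 1.
Augmenting path X3→Y1 (+1); matched 2.
Augmenting path X4→Y3 (+1); matched 3.
No augmenting path remains; maximum matching = 3.
König certificate: {X3, X4, Y2} is a vertex cover of size 3 (every listed pair touches it), so no matching can be larger.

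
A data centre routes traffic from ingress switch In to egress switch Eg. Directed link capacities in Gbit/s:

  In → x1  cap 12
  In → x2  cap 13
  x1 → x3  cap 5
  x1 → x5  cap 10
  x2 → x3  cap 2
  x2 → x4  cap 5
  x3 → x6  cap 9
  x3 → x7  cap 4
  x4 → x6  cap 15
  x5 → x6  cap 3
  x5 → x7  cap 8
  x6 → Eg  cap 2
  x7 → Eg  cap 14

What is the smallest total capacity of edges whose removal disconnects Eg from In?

14

Augment In→x1→x3→x6→Eg: bottleneck 2, flow now 2.
Augment In→x1→x3→x7→Eg: bottleneck 3, flow now 5.
Augment In→x1→x5→x7→Eg: bottleneck 7, flow now 12.
Augment In→x2→x3→x7→Eg: bottleneck 1, flow now 13.
Augment In→x2→x3→x1→x5→x7→Eg: bottleneck 1, flow now 14. (uses reverse residual edge)
No augmenting path remains; maximum flow = 14.
By max-flow min-cut, the minimum cut capacity equals the max flow.
In the residual graph, reachable from In: {In, x1, x2, x3, x4, x5, x6}.
Min-cut edges: x3→x7 (4), x5→x7 (8), x6→Eg (2); capacity 4 + 8 + 2 = 14.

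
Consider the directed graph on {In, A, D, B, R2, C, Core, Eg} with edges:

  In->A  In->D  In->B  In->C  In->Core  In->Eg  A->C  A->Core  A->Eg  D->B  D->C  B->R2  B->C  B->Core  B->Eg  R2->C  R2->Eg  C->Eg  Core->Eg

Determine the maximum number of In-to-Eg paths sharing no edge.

6

Assign every edge capacity 1; by Menger, the answer equals the max flow.
Path In→Eg (+1); total 1.
Path In→A→Eg (+1); total 2.
Path In→B→Eg (+1); total 3.
Path In→C→Eg (+1); total 4.
Path In→Core→Eg (+1); total 5.
Path In→D→B→R2→Eg (+1); total 6.
No residual In→Eg path; max flow = 6.
Certifying cut of size 6: {In→A, In→B, In→C, In→Core, In→D, In→Eg}.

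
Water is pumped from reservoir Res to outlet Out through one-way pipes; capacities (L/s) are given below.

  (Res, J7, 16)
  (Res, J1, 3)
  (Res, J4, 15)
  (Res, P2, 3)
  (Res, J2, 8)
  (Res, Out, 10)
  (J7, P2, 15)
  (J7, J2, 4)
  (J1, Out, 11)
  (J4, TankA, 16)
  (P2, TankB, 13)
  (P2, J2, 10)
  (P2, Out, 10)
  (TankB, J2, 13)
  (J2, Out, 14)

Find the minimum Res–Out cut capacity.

Augment Res→Out: bottleneck 10, flow now 10.
Augment Res→J1→Out: bottleneck 3, flow now 13.
Augment Res→P2→Out: bottleneck 3, flow now 16.
Augment Res→J2→Out: bottleneck 8, flow now 24.
Augment Res→J7→P2→Out: bottleneck 7, flow now 31.
Augment Res→J7→J2→Out: bottleneck 4, flow now 35.
Augment Res→J7→P2→J2→Out: bottleneck 2, flow now 37.
No augmenting path remains; maximum flow = 37.
By max-flow min-cut, the minimum cut capacity equals the max flow.
In the residual graph, reachable from Res: {Res, J7, J4, P2, TankB, J2, TankA}.
Min-cut edges: Res→J1 (3), Res→Out (10), P2→Out (10), J2→Out (14); capacity 3 + 10 + 10 + 14 = 37.

37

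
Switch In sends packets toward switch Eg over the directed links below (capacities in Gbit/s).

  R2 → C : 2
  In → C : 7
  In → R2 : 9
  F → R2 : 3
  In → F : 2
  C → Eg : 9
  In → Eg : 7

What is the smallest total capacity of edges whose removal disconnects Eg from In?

Augment In→Eg: bottleneck 7, flow now 7.
Augment In→C→Eg: bottleneck 7, flow now 14.
Augment In→R2→C→Eg: bottleneck 2, flow now 16.
No augmenting path remains; maximum flow = 16.
By max-flow min-cut, the minimum cut capacity equals the max flow.
In the residual graph, reachable from In: {In, F, R2}.
Min-cut edges: In→C (7), In→Eg (7), R2→C (2); capacity 7 + 7 + 2 = 16.

16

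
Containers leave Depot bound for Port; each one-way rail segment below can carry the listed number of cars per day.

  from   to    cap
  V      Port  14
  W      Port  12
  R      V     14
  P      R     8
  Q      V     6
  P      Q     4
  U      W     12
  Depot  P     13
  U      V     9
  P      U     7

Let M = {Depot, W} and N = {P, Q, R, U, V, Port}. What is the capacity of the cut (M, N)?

25

Edges leaving {Depot, W}: Depot→P (13), W→Port (12).
Cut capacity = 13 + 12 = 25.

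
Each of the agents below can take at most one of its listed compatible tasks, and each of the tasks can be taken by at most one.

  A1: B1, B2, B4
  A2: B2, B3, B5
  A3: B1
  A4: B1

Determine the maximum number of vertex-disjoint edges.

Unit-capacity flow: source→left, listed edges, right→sink; max matching = max flow.
Augmenting path A1→B1 (+1); matched 1.
Augmenting path A2→B2 (+1); matched 2.
Augmenting path A3→B1→A1→B4 (+1); matched 3.
No augmenting path remains; maximum matching = 3.
König certificate: {A1, A2, B1} is a vertex cover of size 3 (every listed pair touches it), so no matching can be larger.

3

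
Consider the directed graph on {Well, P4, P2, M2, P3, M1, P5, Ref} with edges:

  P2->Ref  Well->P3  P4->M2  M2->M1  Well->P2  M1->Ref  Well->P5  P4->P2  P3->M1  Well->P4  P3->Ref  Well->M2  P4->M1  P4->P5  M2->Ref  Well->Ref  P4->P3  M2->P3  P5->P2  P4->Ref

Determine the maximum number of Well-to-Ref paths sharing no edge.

5

Assign every edge capacity 1; by Menger, the answer equals the max flow.
Path Well→Ref (+1); total 1.
Path Well→P4→Ref (+1); total 2.
Path Well→P2→Ref (+1); total 3.
Path Well→M2→Ref (+1); total 4.
Path Well→P3→Ref (+1); total 5.
No residual Well→Ref path; max flow = 5.
Certifying cut of size 5: {P2→Ref, Well→M2, Well→P3, Well→P4, Well→Ref}.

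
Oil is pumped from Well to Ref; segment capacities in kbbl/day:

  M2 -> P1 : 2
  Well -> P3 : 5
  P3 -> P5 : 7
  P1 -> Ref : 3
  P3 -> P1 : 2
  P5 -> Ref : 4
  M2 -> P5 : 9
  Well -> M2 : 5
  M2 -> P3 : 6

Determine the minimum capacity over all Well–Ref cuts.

Augment Well→M2→P5→Ref: bottleneck 4, flow now 4.
Augment Well→M2→P1→Ref: bottleneck 1, flow now 5.
Augment Well→P3→P1→Ref: bottleneck 2, flow now 7.
No augmenting path remains; maximum flow = 7.
By max-flow min-cut, the minimum cut capacity equals the max flow.
In the residual graph, reachable from Well: {Well, M2, P3, P5, P1}.
Min-cut edges: P5→Ref (4), P1→Ref (3); capacity 4 + 3 = 7.

7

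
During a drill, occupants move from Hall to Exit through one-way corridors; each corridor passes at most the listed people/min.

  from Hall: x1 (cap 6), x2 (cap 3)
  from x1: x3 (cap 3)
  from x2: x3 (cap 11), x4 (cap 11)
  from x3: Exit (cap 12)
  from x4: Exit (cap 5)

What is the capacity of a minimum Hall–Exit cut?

6

Augment Hall→x1→x3→Exit: bottleneck 3, flow now 3.
Augment Hall→x2→x3→Exit: bottleneck 3, flow now 6.
No augmenting path remains; maximum flow = 6.
By max-flow min-cut, the minimum cut capacity equals the max flow.
In the residual graph, reachable from Hall: {Hall, x1}.
Min-cut edges: Hall→x2 (3), x1→x3 (3); capacity 3 + 3 = 6.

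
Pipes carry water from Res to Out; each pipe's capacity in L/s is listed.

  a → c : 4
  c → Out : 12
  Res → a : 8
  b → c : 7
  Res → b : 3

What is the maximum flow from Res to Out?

7

Augment Res→a→c→Out: bottleneck 4, flow now 4.
Augment Res→b→c→Out: bottleneck 3, flow now 7.
No augmenting path remains; maximum flow = 7.
In the residual graph, reachable from Res: {Res, a}.
Min-cut edges: Res→b (3), a→c (4); capacity 3 + 4 = 7.
This cut is saturated, so no flow can exceed 7.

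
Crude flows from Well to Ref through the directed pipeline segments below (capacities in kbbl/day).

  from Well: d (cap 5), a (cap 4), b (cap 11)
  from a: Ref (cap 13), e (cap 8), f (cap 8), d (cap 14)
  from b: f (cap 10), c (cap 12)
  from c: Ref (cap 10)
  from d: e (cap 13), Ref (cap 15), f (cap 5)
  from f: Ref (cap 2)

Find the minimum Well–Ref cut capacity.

20

Augment Well→a→Ref: bottleneck 4, flow now 4.
Augment Well→d→Ref: bottleneck 5, flow now 9.
Augment Well→b→c→Ref: bottleneck 10, flow now 19.
Augment Well→b→f→Ref: bottleneck 1, flow now 20.
No augmenting path remains; maximum flow = 20.
By max-flow min-cut, the minimum cut capacity equals the max flow.
In the residual graph, reachable from Well: {Well}.
Min-cut edges: Well→a (4), Well→b (11), Well→d (5); capacity 4 + 11 + 5 = 20.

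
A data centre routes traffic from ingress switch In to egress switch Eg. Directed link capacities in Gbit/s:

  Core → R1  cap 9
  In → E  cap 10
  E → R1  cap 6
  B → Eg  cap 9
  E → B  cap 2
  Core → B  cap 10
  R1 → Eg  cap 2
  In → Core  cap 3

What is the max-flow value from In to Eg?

7

Augment In→E→R1→Eg: bottleneck 2, flow now 2.
Augment In→E→B→Eg: bottleneck 2, flow now 4.
Augment In→Core→B→Eg: bottleneck 3, flow now 7.
No augmenting path remains; maximum flow = 7.
In the residual graph, reachable from In: {In, E, R1}.
Min-cut edges: In→Core (3), E→B (2), R1→Eg (2); capacity 3 + 2 + 2 = 7.
This cut is saturated, so no flow can exceed 7.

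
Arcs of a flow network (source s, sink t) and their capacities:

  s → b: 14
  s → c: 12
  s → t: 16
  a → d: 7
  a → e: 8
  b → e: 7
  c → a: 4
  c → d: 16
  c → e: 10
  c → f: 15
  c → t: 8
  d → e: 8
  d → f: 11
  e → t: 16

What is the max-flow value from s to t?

Augment s→t: bottleneck 16, flow now 16.
Augment s→c→t: bottleneck 8, flow now 24.
Augment s→b→e→t: bottleneck 7, flow now 31.
Augment s→c→e→t: bottleneck 4, flow now 35.
No augmenting path remains; maximum flow = 35.
In the residual graph, reachable from s: {s, b}.
Min-cut edges: s→c (12), s→t (16), b→e (7); capacity 12 + 16 + 7 = 35.
This cut is saturated, so no flow can exceed 35.

35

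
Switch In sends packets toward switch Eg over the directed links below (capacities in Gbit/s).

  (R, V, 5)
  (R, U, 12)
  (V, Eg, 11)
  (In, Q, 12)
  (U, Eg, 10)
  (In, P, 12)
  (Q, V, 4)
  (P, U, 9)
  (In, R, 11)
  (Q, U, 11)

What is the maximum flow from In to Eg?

Augment In→P→U→Eg: bottleneck 9, flow now 9.
Augment In→Q→U→Eg: bottleneck 1, flow now 10.
Augment In→Q→V→Eg: bottleneck 4, flow now 14.
Augment In→R→V→Eg: bottleneck 5, flow now 19.
No augmenting path remains; maximum flow = 19.
In the residual graph, reachable from In: {In, P, Q, R, U}.
Min-cut edges: Q→V (4), R→V (5), U→Eg (10); capacity 4 + 5 + 10 = 19.
This cut is saturated, so no flow can exceed 19.

19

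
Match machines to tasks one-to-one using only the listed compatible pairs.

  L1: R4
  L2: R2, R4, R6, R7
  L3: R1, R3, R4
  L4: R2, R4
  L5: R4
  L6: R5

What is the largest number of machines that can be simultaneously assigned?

Unit-capacity flow: source→left, listed edges, right→sink; max matching = max flow.
Augmenting path L1→R4 (+1); matched 1.
Augmenting path L2→R2 (+1); matched 2.
Augmenting path L3→R1 (+1); matched 3.
Augmenting path L6→R5 (+1); matched 4.
Augmenting path L4→R2→L2→R6 (+1); matched 5.
No augmenting path remains; maximum matching = 5.
König certificate: {L2, L3, L4, L6, R4} is a vertex cover of size 5 (every listed pair touches it), so no matching can be larger.

5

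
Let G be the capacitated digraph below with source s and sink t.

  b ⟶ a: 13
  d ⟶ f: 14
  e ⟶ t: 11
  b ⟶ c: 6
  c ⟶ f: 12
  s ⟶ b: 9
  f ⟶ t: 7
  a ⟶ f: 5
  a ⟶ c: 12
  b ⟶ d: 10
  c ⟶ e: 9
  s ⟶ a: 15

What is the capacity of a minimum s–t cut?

16

Augment s→a→f→t: bottleneck 5, flow now 5.
Augment s→a→c→e→t: bottleneck 9, flow now 14.
Augment s→a→c→f→t: bottleneck 1, flow now 15.
Augment s→b→c→f→t: bottleneck 1, flow now 16.
No augmenting path remains; maximum flow = 16.
By max-flow min-cut, the minimum cut capacity equals the max flow.
In the residual graph, reachable from s: {s, a, b, c, d, f}.
Min-cut edges: c→e (9), f→t (7); capacity 9 + 7 = 16.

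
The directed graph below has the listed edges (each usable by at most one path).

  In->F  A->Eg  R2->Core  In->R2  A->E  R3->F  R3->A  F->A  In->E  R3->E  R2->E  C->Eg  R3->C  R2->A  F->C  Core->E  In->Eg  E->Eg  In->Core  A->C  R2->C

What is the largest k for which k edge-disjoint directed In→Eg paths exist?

4

Assign every edge capacity 1; by Menger, the answer equals the max flow.
Path In→Eg (+1); total 1.
Path In→E→Eg (+1); total 2.
Path In→F→C→Eg (+1); total 3.
Path In→R2→A→Eg (+1); total 4.
No residual In→Eg path; max flow = 4.
Certifying cut of size 4: {E→Eg, In→Eg, In→F, In→R2}.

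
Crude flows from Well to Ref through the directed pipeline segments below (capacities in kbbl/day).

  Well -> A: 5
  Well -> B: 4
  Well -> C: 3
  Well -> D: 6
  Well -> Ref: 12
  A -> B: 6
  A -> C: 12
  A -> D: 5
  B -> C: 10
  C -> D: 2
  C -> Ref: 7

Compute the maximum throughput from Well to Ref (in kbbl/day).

19

Augment Well→Ref: bottleneck 12, flow now 12.
Augment Well→C→Ref: bottleneck 3, flow now 15.
Augment Well→A→C→Ref: bottleneck 4, flow now 19.
No augmenting path remains; maximum flow = 19.
In the residual graph, reachable from Well: {Well, A, B, C, D}.
Min-cut edges: Well→Ref (12), C→Ref (7); capacity 12 + 7 = 19.
This cut is saturated, so no flow can exceed 19.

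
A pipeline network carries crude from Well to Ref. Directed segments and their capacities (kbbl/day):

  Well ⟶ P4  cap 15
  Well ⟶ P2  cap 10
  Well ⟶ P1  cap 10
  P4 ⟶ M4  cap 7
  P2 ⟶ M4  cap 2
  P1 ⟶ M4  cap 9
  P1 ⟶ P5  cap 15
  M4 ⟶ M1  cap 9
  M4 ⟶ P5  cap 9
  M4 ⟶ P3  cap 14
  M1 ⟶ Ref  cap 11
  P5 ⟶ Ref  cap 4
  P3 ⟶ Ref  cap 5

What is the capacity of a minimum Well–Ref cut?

Augment Well→P1→P5→Ref: bottleneck 4, flow now 4.
Augment Well→P4→M4→M1→Ref: bottleneck 7, flow now 11.
Augment Well→P2→M4→M1→Ref: bottleneck 2, flow now 13.
Augment Well→P1→M4→P3→Ref: bottleneck 5, flow now 18.
No augmenting path remains; maximum flow = 18.
By max-flow min-cut, the minimum cut capacity equals the max flow.
In the residual graph, reachable from Well: {Well, P4, P2, P1, M4, P5, P3}.
Min-cut edges: M4→M1 (9), P5→Ref (4), P3→Ref (5); capacity 9 + 4 + 5 = 18.

18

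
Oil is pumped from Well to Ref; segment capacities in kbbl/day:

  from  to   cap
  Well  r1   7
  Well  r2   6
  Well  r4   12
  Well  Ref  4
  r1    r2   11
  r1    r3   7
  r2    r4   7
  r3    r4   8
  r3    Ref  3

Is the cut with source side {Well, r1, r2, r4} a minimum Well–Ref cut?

No — its capacity is 11, but the minimum cut has capacity 7.

Given cut capacity: 4 + 7 = 11.
Augment Well→Ref: bottleneck 4, flow now 4.
Augment Well→r1→r3→Ref: bottleneck 3, flow now 7.
No augmenting path remains; maximum flow = 7.
In the residual graph, reachable from Well: {Well, r1, r2, r3, r4}.
Min-cut edges: Well→Ref (4), r3→Ref (3); capacity 4 + 3 = 7.
Cut capacity 11 exceeds the max flow 7, so it is not minimum.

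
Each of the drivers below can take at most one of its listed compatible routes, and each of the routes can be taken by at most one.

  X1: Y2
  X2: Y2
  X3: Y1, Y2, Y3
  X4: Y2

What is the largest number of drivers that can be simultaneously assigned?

2

Unit-capacity flow: source→left, listed edges, right→sink; max matching = max flow.
Augmenting path X1→Y2 (+1); matched 1.
Augmenting path X3→Y1 (+1); matched 2.
No augmenting path remains; maximum matching = 2.
König certificate: {X3, Y2} is a vertex cover of size 2 (every listed pair touches it), so no matching can be larger.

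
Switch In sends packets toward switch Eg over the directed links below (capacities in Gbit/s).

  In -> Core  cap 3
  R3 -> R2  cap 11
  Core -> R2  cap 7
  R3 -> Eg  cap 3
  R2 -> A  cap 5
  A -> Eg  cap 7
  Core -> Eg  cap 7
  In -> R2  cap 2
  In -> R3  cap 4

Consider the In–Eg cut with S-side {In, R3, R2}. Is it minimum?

No — its capacity is 11, but the minimum cut has capacity 9.

Given cut capacity: 3 + 3 + 5 = 11.
Augment In→Core→Eg: bottleneck 3, flow now 3.
Augment In→R3→Eg: bottleneck 3, flow now 6.
Augment In→R2→A→Eg: bottleneck 2, flow now 8.
Augment In→R3→R2→A→Eg: bottleneck 1, flow now 9.
No augmenting path remains; maximum flow = 9.
In the residual graph, reachable from In: {In}.
Min-cut edges: In→Core (3), In→R3 (4), In→R2 (2); capacity 3 + 4 + 2 = 9.
Cut capacity 11 exceeds the max flow 9, so it is not minimum.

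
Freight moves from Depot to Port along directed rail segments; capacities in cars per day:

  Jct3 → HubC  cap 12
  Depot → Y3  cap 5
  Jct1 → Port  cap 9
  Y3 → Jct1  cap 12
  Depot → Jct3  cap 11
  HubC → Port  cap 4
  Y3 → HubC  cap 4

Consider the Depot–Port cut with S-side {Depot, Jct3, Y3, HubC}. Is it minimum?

Given cut capacity: 12 + 4 = 16.
Augment Depot→Jct3→HubC→Port: bottleneck 4, flow now 4.
Augment Depot→Y3→Jct1→Port: bottleneck 5, flow now 9.
No augmenting path remains; maximum flow = 9.
In the residual graph, reachable from Depot: {Depot, Jct3, HubC}.
Min-cut edges: Depot→Y3 (5), HubC→Port (4); capacity 5 + 4 = 9.
Cut capacity 16 exceeds the max flow 9, so it is not minimum.

No — its capacity is 16, but the minimum cut has capacity 9.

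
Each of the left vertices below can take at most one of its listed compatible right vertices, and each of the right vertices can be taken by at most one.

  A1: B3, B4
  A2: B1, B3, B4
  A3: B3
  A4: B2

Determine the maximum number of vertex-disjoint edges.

Unit-capacity flow: source→left, listed edges, right→sink; max matching = max flow.
Augmenting path A1→B3 (+1); matched 1.
Augmenting path A2→B1 (+1); matched 2.
Augmenting path A4→B2 (+1); matched 3.
Augmenting path A3→B3→A1→B4 (+1); matched 4.
No augmenting path remains; maximum matching = 4.
König certificate: {A1, A2, A3, A4} is a vertex cover of size 4 (every listed pair touches it), so no matching can be larger.

4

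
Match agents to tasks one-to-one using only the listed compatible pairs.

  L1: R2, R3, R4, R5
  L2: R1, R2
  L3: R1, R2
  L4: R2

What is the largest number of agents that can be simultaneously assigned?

Unit-capacity flow: source→left, listed edges, right→sink; max matching = max flow.
Augmenting path L1→R2 (+1); matched 1.
Augmenting path L2→R1 (+1); matched 2.
Augmenting path L3→R2→L1→R3 (+1); matched 3.
No augmenting path remains; maximum matching = 3.
König certificate: {L1, R1, R2} is a vertex cover of size 3 (every listed pair touches it), so no matching can be larger.

3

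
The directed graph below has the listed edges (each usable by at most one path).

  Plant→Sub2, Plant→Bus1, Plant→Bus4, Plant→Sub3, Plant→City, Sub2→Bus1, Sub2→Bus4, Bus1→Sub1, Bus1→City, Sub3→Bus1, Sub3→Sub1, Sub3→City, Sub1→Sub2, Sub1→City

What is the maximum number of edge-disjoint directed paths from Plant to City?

Assign every edge capacity 1; by Menger, the answer equals the max flow.
Path Plant→City (+1); total 1.
Path Plant→Bus1→City (+1); total 2.
Path Plant→Sub3→City (+1); total 3.
Path Plant→Sub2→Bus1→Sub1→City (+1); total 4.
No residual Plant→City path; max flow = 4.
Certifying cut of size 4: {Plant→Bus1, Plant→City, Plant→Sub2, Plant→Sub3}.

4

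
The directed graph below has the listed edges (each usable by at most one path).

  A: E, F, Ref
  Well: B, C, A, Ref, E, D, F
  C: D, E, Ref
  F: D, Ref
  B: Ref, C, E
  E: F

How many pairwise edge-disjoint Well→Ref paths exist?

Assign every edge capacity 1; by Menger, the answer equals the max flow.
Path Well→Ref (+1); total 1.
Path Well→A→Ref (+1); total 2.
Path Well→B→Ref (+1); total 3.
Path Well→C→Ref (+1); total 4.
Path Well→F→Ref (+1); total 5.
No residual Well→Ref path; max flow = 5.
Certifying cut of size 5: {F→Ref, Well→A, Well→B, Well→C, Well→Ref}.

5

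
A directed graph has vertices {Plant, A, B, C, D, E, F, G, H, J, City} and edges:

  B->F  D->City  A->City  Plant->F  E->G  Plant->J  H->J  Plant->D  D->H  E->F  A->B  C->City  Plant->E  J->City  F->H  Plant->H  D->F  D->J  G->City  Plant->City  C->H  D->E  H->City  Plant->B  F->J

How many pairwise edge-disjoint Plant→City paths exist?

5

Assign every edge capacity 1; by Menger, the answer equals the max flow.
Path Plant→City (+1); total 1.
Path Plant→D→City (+1); total 2.
Path Plant→H→City (+1); total 3.
Path Plant→J→City (+1); total 4.
Path Plant→E→G→City (+1); total 5.
No residual Plant→City path; max flow = 5.
Certifying cut of size 5: {H→City, J→City, Plant→City, Plant→D, Plant→E}.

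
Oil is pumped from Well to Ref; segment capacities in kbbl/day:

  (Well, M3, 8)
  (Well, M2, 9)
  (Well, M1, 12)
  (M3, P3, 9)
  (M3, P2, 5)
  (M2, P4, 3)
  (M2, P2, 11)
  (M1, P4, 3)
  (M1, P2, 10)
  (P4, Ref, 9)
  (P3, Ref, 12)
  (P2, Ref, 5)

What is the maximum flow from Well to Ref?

19

Augment Well→M3→P3→Ref: bottleneck 8, flow now 8.
Augment Well→M2→P4→Ref: bottleneck 3, flow now 11.
Augment Well→M2→P2→Ref: bottleneck 5, flow now 16.
Augment Well→M1→P4→Ref: bottleneck 3, flow now 19.
No augmenting path remains; maximum flow = 19.
In the residual graph, reachable from Well: {Well, M2, M1, P2}.
Min-cut edges: Well→M3 (8), M2→P4 (3), M1→P4 (3), P2→Ref (5); capacity 8 + 3 + 3 + 5 = 19.
This cut is saturated, so no flow can exceed 19.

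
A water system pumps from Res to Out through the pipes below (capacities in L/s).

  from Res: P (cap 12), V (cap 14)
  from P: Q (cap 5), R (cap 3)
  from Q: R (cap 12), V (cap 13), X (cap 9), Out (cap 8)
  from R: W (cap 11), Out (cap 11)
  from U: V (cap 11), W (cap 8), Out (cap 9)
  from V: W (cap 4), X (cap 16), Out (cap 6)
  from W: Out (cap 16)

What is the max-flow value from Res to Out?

Augment Res→V→Out: bottleneck 6, flow now 6.
Augment Res→P→Q→Out: bottleneck 5, flow now 11.
Augment Res→P→R→Out: bottleneck 3, flow now 14.
Augment Res→V→W→Out: bottleneck 4, flow now 18.
No augmenting path remains; maximum flow = 18.
In the residual graph, reachable from Res: {Res, P, V, X}.
Min-cut edges: P→Q (5), P→R (3), V→W (4), V→Out (6); capacity 5 + 3 + 4 + 6 = 18.
This cut is saturated, so no flow can exceed 18.

18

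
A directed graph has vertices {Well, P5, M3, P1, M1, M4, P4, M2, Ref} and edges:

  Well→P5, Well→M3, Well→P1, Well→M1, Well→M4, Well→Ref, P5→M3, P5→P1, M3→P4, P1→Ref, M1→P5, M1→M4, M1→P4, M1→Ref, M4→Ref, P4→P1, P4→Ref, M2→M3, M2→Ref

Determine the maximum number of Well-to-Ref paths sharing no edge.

5

Assign every edge capacity 1; by Menger, the answer equals the max flow.
Path Well→Ref (+1); total 1.
Path Well→P1→Ref (+1); total 2.
Path Well→M1→Ref (+1); total 3.
Path Well→M4→Ref (+1); total 4.
Path Well→M3→P4→Ref (+1); total 5.
No residual Well→Ref path; max flow = 5.
Certifying cut of size 5: {M3→P4, P1→Ref, Well→M1, Well→M4, Well→Ref}.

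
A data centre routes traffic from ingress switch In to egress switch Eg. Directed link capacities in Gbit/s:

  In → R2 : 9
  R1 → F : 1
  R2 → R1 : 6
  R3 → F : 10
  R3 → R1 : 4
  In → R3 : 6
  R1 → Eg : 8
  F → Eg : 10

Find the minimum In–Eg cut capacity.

12

Augment In→R3→R1→Eg: bottleneck 4, flow now 4.
Augment In→R3→F→Eg: bottleneck 2, flow now 6.
Augment In→R2→R1→Eg: bottleneck 4, flow now 10.
Augment In→R2→R1→F→Eg: bottleneck 1, flow now 11.
Augment In→R2→R1→R3→F→Eg: bottleneck 1, flow now 12. (uses reverse residual edge)
No augmenting path remains; maximum flow = 12.
By max-flow min-cut, the minimum cut capacity equals the max flow.
In the residual graph, reachable from In: {In, R2}.
Min-cut edges: In→R3 (6), R2→R1 (6); capacity 6 + 6 = 12.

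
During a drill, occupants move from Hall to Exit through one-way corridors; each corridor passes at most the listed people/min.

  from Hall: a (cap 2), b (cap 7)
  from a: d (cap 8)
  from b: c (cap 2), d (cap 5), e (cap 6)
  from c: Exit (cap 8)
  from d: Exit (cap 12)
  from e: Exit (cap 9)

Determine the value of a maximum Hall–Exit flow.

Augment Hall→a→d→Exit: bottleneck 2, flow now 2.
Augment Hall→b→c→Exit: bottleneck 2, flow now 4.
Augment Hall→b→d→Exit: bottleneck 5, flow now 9.
No augmenting path remains; maximum flow = 9.
In the residual graph, reachable from Hall: {Hall}.
Min-cut edges: Hall→a (2), Hall→b (7); capacity 2 + 7 = 9.
This cut is saturated, so no flow can exceed 9.

9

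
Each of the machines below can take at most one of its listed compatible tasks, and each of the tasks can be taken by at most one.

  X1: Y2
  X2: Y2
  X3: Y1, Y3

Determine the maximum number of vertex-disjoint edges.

Unit-capacity flow: source→left, listed edges, right→sink; max matching = max flow.
Augmenting path X1→Y2 (+1); matched 1.
Augmenting path X3→Y1 (+1); matched 2.
No augmenting path remains; maximum matching = 2.
König certificate: {X3, Y2} is a vertex cover of size 2 (every listed pair touches it), so no matching can be larger.

2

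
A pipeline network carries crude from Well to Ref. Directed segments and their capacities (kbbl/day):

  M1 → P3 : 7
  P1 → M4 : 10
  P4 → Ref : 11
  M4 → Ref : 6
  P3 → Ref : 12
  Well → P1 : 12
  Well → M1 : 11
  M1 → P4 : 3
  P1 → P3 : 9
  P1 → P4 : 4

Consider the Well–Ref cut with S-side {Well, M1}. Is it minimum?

Given cut capacity: 12 + 7 + 3 = 22.
Augment Well→P1→P3→Ref: bottleneck 9, flow now 9.
Augment Well→P1→P4→Ref: bottleneck 3, flow now 12.
Augment Well→M1→P3→Ref: bottleneck 3, flow now 15.
Augment Well→M1→P4→Ref: bottleneck 3, flow now 18.
Augment Well→M1→P3→P1→P4→Ref: bottleneck 1, flow now 19. (uses reverse residual edge)
Augment Well→M1→P3→P1→M4→Ref: bottleneck 3, flow now 22. (uses reverse residual edge)
No augmenting path remains; maximum flow = 22.
Cut capacity 22 equals the max flow, so it is a minimum cut.

Yes — it is a minimum cut (capacity 22).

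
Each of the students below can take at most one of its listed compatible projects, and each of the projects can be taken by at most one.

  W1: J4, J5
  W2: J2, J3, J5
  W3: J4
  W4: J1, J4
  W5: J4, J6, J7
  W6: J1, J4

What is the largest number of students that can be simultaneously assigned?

Unit-capacity flow: source→left, listed edges, right→sink; max matching = max flow.
Augmenting path W1→J4 (+1); matched 1.
Augmenting path W2→J2 (+1); matched 2.
Augmenting path W4→J1 (+1); matched 3.
Augmenting path W5→J6 (+1); matched 4.
Augmenting path W3→J4→W1→J5 (+1); matched 5.
No augmenting path remains; maximum matching = 5.
König certificate: {W1, W2, W5, J1, J4} is a vertex cover of size 5 (every listed pair touches it), so no matching can be larger.

5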